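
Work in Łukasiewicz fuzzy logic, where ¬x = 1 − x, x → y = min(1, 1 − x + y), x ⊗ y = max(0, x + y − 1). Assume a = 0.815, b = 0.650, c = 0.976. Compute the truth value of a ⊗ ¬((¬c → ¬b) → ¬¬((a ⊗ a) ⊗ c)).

¬c = 1 − 0.976 = 0.024
¬b = 1 − 0.650 = 0.350
¬c → ¬b = min(1, 1 − 0.024 + 0.350) = min(1, 1.326) = 1.000
a ⊗ a = max(0, 0.815 + 0.815 − 1) = max(0, 0.630) = 0.630
(a ⊗ a) ⊗ c = max(0, 0.630 + 0.976 − 1) = max(0, 0.606) = 0.606
¬((a ⊗ a) ⊗ c) = 1 − 0.606 = 0.394
¬¬((a ⊗ a) ⊗ c) = 1 − 0.394 = 0.606
(¬c → ¬b) → ¬¬((a ⊗ a) ⊗ c) = min(1, 1 − 1.000 + 0.606) = min(1, 0.606) = 0.606
¬((¬c → ¬b) → ¬¬((a ⊗ a) ⊗ c)) = 1 − 0.606 = 0.394
a ⊗ ¬((¬c → ¬b) → ¬¬((a ⊗ a) ⊗ c)) = max(0, 0.815 + 0.394 − 1) = max(0, 0.209) = 0.209

0.209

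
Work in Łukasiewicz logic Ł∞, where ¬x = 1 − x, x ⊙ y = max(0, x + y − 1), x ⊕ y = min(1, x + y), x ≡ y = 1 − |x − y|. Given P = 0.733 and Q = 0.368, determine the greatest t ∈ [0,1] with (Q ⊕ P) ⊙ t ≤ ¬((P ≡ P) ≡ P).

0.267

Q ⊕ P = min(1, 0.368 + 0.733) = min(1, 1.101) = 1.000
So the left factor is Q ⊕ P = 1.000.
P ≡ P = 1 − |0.733 − 0.733| = 1 − 0.000 = 1.000
(P ≡ P) ≡ P = 1 − |1.000 − 0.733| = 1 − 0.267 = 0.733
¬((P ≡ P) ≡ P) = 1 − 0.733 = 0.267
So the right-hand bound is ¬((P ≡ P) ≡ P) = 0.267.
The residuum of the Łukasiewicz t-norm gives the supremum: min(1, 1 − 1.000 + 0.267).
1 − 1.000 + 0.267 = 0.267, so t = min(1, 0.267) = 0.267.
Check: 1.000 ⊙ 0.267 = max(0, 0.267) = 0.267 ≤ 0.267.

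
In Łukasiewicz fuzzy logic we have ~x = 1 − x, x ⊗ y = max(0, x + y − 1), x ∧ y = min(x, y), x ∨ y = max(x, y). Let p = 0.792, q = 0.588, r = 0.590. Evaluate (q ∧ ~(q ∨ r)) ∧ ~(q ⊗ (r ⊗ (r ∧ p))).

q ∨ r = max(0.588, 0.590) = 0.590
~(q ∨ r) = 1 − 0.590 = 0.410
q ∧ ~(q ∨ r) = min(0.588, 0.410) = 0.410
r ∧ p = min(0.590, 0.792) = 0.590
r ⊗ (r ∧ p) = max(0, 0.590 + 0.590 − 1) = max(0, 0.180) = 0.180
q ⊗ (r ⊗ (r ∧ p)) = max(0, 0.588 + 0.180 − 1) = max(0, -0.232) = 0.000
~(q ⊗ (r ⊗ (r ∧ p))) = 1 − 0.000 = 1.000
(q ∧ ~(q ∨ r)) ∧ ~(q ⊗ (r ⊗ (r ∧ p))) = min(0.410, 1.000) = 0.410

0.410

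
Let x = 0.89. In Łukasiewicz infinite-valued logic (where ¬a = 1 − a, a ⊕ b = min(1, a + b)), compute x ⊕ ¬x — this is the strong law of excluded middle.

¬x = 1 − 0.89 = 0.11
x ⊕ ¬x = min(1, 0.89 + 0.11) = min(1, 1.00) = 1.00
(As expected: always 1 in Ł∞ since a ⊕ (1−a) = 1.)

1.00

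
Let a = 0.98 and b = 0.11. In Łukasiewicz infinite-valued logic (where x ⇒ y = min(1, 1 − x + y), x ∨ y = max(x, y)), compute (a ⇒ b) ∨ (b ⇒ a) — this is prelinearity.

1.00

a ⇒ b = min(1, 1 − 0.98 + 0.11) = min(1, 0.13) = 0.13
b ⇒ a = min(1, 1 − 0.11 + 0.98) = min(1, 1.87) = 1.00
(a ⇒ b) ∨ (b ⇒ a) = max(0.13, 1.00) = 1.00
(As expected: a Ł∞-tautology — holds in every MV-chain.)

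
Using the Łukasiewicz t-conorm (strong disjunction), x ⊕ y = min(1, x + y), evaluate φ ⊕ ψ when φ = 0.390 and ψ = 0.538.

φ ⊕ ψ = min(1, 0.390 + 0.538) = min(1, 0.928) = 0.928
For comparison, the Gödel t-conorm max(x, y) would give 0.538.

0.928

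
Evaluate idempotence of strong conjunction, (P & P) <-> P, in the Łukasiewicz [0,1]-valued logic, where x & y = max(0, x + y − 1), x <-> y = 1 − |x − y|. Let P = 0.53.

0.53

P & P = max(0, 0.53 + 0.53 − 1) = max(0, 0.06) = 0.06
(P & P) <-> P = 1 − |0.06 − 0.53| = 1 − 0.47 = 0.53
(The value 0.53 < 1 shows this instance is not satisfied; fails in Ł∞ since a ⊗ a = max(0, 2a−1) ≠ a in general.)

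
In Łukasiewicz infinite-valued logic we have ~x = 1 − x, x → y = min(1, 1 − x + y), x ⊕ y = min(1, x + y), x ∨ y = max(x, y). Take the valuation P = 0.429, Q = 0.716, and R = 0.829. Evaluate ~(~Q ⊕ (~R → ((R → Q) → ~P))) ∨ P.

0.429

~Q = 1 − 0.716 = 0.284
~R = 1 − 0.829 = 0.171
R → Q = min(1, 1 − 0.829 + 0.716) = min(1, 0.887) = 0.887
~P = 1 − 0.429 = 0.571
(R → Q) → ~P = min(1, 1 − 0.887 + 0.571) = min(1, 0.684) = 0.684
~R → ((R → Q) → ~P) = min(1, 1 − 0.171 + 0.684) = min(1, 1.513) = 1.000
~Q ⊕ (~R → ((R → Q) → ~P)) = min(1, 0.284 + 1.000) = min(1, 1.284) = 1.000
~(~Q ⊕ (~R → ((R → Q) → ~P))) = 1 − 1.000 = 0.000
~(~Q ⊕ (~R → ((R → Q) → ~P))) ∨ P = max(0.000, 0.429) = 0.429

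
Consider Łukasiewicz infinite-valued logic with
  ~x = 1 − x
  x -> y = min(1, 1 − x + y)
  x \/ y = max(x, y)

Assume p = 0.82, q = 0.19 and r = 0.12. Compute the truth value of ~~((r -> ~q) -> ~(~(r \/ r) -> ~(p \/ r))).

~q = 1 − 0.19 = 0.81
r -> ~q = min(1, 1 − 0.12 + 0.81) = min(1, 1.69) = 1.00
r \/ r = max(0.12, 0.12) = 0.12
~(r \/ r) = 1 − 0.12 = 0.88
p \/ r = max(0.82, 0.12) = 0.82
~(p \/ r) = 1 − 0.82 = 0.18
~(r \/ r) -> ~(p \/ r) = min(1, 1 − 0.88 + 0.18) = min(1, 0.30) = 0.30
~(~(r \/ r) -> ~(p \/ r)) = 1 − 0.30 = 0.70
(r -> ~q) -> ~(~(r \/ r) -> ~(p \/ r)) = min(1, 1 − 1.00 + 0.70) = min(1, 0.70) = 0.70
~((r -> ~q) -> ~(~(r \/ r) -> ~(p \/ r))) = 1 − 0.70 = 0.30
~~((r -> ~q) -> ~(~(r \/ r) -> ~(p \/ r))) = 1 − 0.30 = 0.70

0.70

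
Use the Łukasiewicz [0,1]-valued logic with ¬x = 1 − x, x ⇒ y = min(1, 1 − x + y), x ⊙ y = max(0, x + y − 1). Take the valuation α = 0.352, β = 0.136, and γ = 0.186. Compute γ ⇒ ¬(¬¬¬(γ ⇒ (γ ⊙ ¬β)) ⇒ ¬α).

0.814

¬β = 1 − 0.136 = 0.864
γ ⊙ ¬β = max(0, 0.186 + 0.864 − 1) = max(0, 0.050) = 0.050
γ ⇒ (γ ⊙ ¬β) = min(1, 1 − 0.186 + 0.050) = min(1, 0.864) = 0.864
¬(γ ⇒ (γ ⊙ ¬β)) = 1 − 0.864 = 0.136
¬¬(γ ⇒ (γ ⊙ ¬β)) = 1 − 0.136 = 0.864
¬¬¬(γ ⇒ (γ ⊙ ¬β)) = 1 − 0.864 = 0.136
¬α = 1 − 0.352 = 0.648
¬¬¬(γ ⇒ (γ ⊙ ¬β)) ⇒ ¬α = min(1, 1 − 0.136 + 0.648) = min(1, 1.512) = 1.000
¬(¬¬¬(γ ⇒ (γ ⊙ ¬β)) ⇒ ¬α) = 1 − 1.000 = 0.000
γ ⇒ ¬(¬¬¬(γ ⇒ (γ ⊙ ¬β)) ⇒ ¬α) = min(1, 1 − 0.186 + 0.000) = min(1, 0.814) = 0.814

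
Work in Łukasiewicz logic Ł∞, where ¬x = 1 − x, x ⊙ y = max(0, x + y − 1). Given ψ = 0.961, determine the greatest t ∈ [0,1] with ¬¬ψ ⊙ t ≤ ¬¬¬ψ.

0.078

¬ψ = 1 − 0.961 = 0.039
¬¬ψ = 1 − 0.039 = 0.961
So the left factor is ¬¬ψ = 0.961.
¬¬¬ψ = 1 − 0.961 = 0.039
So the right-hand bound is ¬¬¬ψ = 0.039.
The residuum of the Łukasiewicz t-norm gives the supremum: min(1, 1 − 0.961 + 0.039).
1 − 0.961 + 0.039 = 0.078, so t = min(1, 0.078) = 0.078.
Check: 0.961 ⊙ 0.078 = max(0, 0.039) = 0.039 ≤ 0.039.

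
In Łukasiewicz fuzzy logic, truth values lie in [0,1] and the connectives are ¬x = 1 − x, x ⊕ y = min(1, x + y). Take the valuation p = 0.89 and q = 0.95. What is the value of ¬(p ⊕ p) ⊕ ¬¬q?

p ⊕ p = min(1, 0.89 + 0.89) = min(1, 1.78) = 1.00
¬(p ⊕ p) = 1 − 1.00 = 0.00
¬q = 1 − 0.95 = 0.05
¬¬q = 1 − 0.05 = 0.95
¬(p ⊕ p) ⊕ ¬¬q = min(1, 0.00 + 0.95) = min(1, 0.95) = 0.95

0.95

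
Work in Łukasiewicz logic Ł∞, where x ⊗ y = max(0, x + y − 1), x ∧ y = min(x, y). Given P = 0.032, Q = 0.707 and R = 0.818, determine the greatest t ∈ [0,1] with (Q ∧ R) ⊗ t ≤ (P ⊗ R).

0.293

Q ∧ R = min(0.707, 0.818) = 0.707
So the left factor is Q ∧ R = 0.707.
P ⊗ R = max(0, 0.032 + 0.818 − 1) = max(0, -0.150) = 0.000
So the right-hand bound is P ⊗ R = 0.000.
The residuum of the Łukasiewicz t-norm gives the supremum: min(1, 1 − 0.707 + 0.000).
1 − 0.707 + 0.000 = 0.293, so t = min(1, 0.293) = 0.293.
Check: 0.707 ⊗ 0.293 = max(0, 0.000) = 0.000 ≤ 0.000.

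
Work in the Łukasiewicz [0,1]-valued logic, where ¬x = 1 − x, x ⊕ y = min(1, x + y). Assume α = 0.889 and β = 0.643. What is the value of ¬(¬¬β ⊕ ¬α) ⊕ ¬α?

0.357

¬β = 1 − 0.643 = 0.357
¬¬β = 1 − 0.357 = 0.643
¬α = 1 − 0.889 = 0.111
¬¬β ⊕ ¬α = min(1, 0.643 + 0.111) = min(1, 0.754) = 0.754
¬(¬¬β ⊕ ¬α) = 1 − 0.754 = 0.246
¬(¬¬β ⊕ ¬α) ⊕ ¬α = min(1, 0.246 + 0.111) = min(1, 0.357) = 0.357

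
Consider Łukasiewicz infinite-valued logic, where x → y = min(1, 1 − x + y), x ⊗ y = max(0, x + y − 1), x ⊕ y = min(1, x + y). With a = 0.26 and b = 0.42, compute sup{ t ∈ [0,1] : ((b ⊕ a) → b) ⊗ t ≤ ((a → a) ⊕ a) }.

b ⊕ a = min(1, 0.42 + 0.26) = min(1, 0.68) = 0.68
(b ⊕ a) → b = min(1, 1 − 0.68 + 0.42) = min(1, 0.74) = 0.74
So the left factor is (b ⊕ a) → b = 0.74.
a → a = min(1, 1 − 0.26 + 0.26) = min(1, 1.00) = 1.00
(a → a) ⊕ a = min(1, 1.00 + 0.26) = min(1, 1.26) = 1.00
So the right-hand bound is (a → a) ⊕ a = 1.00.
The residuum of the Łukasiewicz t-norm gives the supremum: min(1, 1 − 0.74 + 1.00).
1 − 0.74 + 1.00 = 1.26, so t = min(1, 1.26) = 1.00.
Check: 0.74 ⊗ 1.00 = max(0, 0.74) = 0.74 ≤ 1.00.

1.00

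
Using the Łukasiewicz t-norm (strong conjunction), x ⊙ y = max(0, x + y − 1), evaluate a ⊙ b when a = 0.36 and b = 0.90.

a ⊙ b = max(0, 0.36 + 0.90 − 1) = max(0, 0.26) = 0.26
For comparison, the Gödel (minimum) t-norm min(x, y) would give 0.36.

0.26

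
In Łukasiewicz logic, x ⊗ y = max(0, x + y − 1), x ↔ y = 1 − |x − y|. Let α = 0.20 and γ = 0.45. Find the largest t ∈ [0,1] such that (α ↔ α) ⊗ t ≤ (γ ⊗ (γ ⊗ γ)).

0.00

α ↔ α = 1 − |0.20 − 0.20| = 1 − 0.00 = 1.00
So the left factor is α ↔ α = 1.00.
γ ⊗ γ = max(0, 0.45 + 0.45 − 1) = max(0, -0.10) = 0.00
γ ⊗ (γ ⊗ γ) = max(0, 0.45 + 0.00 − 1) = max(0, -0.55) = 0.00
So the right-hand bound is γ ⊗ (γ ⊗ γ) = 0.00.
The residuum of the Łukasiewicz t-norm gives the supremum: min(1, 1 − 1.00 + 0.00).
1 − 1.00 + 0.00 = 0.00, so t = min(1, 0.00) = 0.00.
Check: 1.00 ⊗ 0.00 = max(0, 0.00) = 0.00 ≤ 0.00.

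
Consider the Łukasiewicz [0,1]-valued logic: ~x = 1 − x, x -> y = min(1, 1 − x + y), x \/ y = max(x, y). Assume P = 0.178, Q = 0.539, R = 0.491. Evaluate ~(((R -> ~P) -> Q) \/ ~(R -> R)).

~P = 1 − 0.178 = 0.822
R -> ~P = min(1, 1 − 0.491 + 0.822) = min(1, 1.331) = 1.000
(R -> ~P) -> Q = min(1, 1 − 1.000 + 0.539) = min(1, 0.539) = 0.539
R -> R = min(1, 1 − 0.491 + 0.491) = min(1, 1.000) = 1.000
~(R -> R) = 1 − 1.000 = 0.000
((R -> ~P) -> Q) \/ ~(R -> R) = max(0.539, 0.000) = 0.539
~(((R -> ~P) -> Q) \/ ~(R -> R)) = 1 − 0.539 = 0.461

0.461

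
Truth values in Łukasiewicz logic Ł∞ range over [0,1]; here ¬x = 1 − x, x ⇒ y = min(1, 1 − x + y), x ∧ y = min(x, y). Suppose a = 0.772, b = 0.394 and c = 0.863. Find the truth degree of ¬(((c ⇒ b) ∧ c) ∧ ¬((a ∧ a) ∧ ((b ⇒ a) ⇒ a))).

c ⇒ b = min(1, 1 − 0.863 + 0.394) = min(1, 0.531) = 0.531
(c ⇒ b) ∧ c = min(0.531, 0.863) = 0.531
a ∧ a = min(0.772, 0.772) = 0.772
b ⇒ a = min(1, 1 − 0.394 + 0.772) = min(1, 1.378) = 1.000
(b ⇒ a) ⇒ a = min(1, 1 − 1.000 + 0.772) = min(1, 0.772) = 0.772
(a ∧ a) ∧ ((b ⇒ a) ⇒ a) = min(0.772, 0.772) = 0.772
¬((a ∧ a) ∧ ((b ⇒ a) ⇒ a)) = 1 − 0.772 = 0.228
((c ⇒ b) ∧ c) ∧ ¬((a ∧ a) ∧ ((b ⇒ a) ⇒ a)) = min(0.531, 0.228) = 0.228
¬(((c ⇒ b) ∧ c) ∧ ¬((a ∧ a) ∧ ((b ⇒ a) ⇒ a))) = 1 − 0.228 = 0.772

0.772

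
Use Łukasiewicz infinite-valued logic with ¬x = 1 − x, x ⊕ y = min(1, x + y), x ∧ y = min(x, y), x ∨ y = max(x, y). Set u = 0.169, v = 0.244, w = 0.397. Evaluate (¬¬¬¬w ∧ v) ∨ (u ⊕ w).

¬w = 1 − 0.397 = 0.603
¬¬w = 1 − 0.603 = 0.397
¬¬¬w = 1 − 0.397 = 0.603
¬¬¬¬w = 1 − 0.603 = 0.397
¬¬¬¬w ∧ v = min(0.397, 0.244) = 0.244
u ⊕ w = min(1, 0.169 + 0.397) = min(1, 0.566) = 0.566
(¬¬¬¬w ∧ v) ∨ (u ⊕ w) = max(0.244, 0.566) = 0.566

0.566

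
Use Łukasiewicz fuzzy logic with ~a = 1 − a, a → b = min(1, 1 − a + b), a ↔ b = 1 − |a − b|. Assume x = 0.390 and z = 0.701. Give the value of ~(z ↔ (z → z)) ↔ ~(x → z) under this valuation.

z → z = min(1, 1 − 0.701 + 0.701) = min(1, 1.000) = 1.000
z ↔ (z → z) = 1 − |0.701 − 1.000| = 1 − 0.299 = 0.701
~(z ↔ (z → z)) = 1 − 0.701 = 0.299
x → z = min(1, 1 − 0.390 + 0.701) = min(1, 1.311) = 1.000
~(x → z) = 1 − 1.000 = 0.000
~(z ↔ (z → z)) ↔ ~(x → z) = 1 − |0.299 − 0.000| = 1 − 0.299 = 0.701

0.701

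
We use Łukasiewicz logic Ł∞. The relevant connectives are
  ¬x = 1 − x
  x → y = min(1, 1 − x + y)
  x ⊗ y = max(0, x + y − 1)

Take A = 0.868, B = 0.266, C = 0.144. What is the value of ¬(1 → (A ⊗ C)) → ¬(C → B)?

0.012

A ⊗ C = max(0, 0.868 + 0.144 − 1) = max(0, 0.012) = 0.012
1 → (A ⊗ C) = min(1, 1 − 1.000 + 0.012) = min(1, 0.012) = 0.012
¬(1 → (A ⊗ C)) = 1 − 0.012 = 0.988
C → B = min(1, 1 − 0.144 + 0.266) = min(1, 1.122) = 1.000
¬(C → B) = 1 − 1.000 = 0.000
¬(1 → (A ⊗ C)) → ¬(C → B) = min(1, 1 − 0.988 + 0.000) = min(1, 0.012) = 0.012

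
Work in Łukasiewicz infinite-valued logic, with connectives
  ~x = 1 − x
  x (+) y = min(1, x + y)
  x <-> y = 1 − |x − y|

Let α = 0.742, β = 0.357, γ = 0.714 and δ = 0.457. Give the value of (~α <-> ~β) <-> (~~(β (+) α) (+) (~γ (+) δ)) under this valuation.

0.615

~α = 1 − 0.742 = 0.258
~β = 1 − 0.357 = 0.643
~α <-> ~β = 1 − |0.258 − 0.643| = 1 − 0.385 = 0.615
β (+) α = min(1, 0.357 + 0.742) = min(1, 1.099) = 1.000
~(β (+) α) = 1 − 1.000 = 0.000
~~(β (+) α) = 1 − 0.000 = 1.000
~γ = 1 − 0.714 = 0.286
~γ (+) δ = min(1, 0.286 + 0.457) = min(1, 0.743) = 0.743
~~(β (+) α) (+) (~γ (+) δ) = min(1, 1.000 + 0.743) = min(1, 1.743) = 1.000
(~α <-> ~β) <-> (~~(β (+) α) (+) (~γ (+) δ)) = 1 − |0.615 − 1.000| = 1 − 0.385 = 0.615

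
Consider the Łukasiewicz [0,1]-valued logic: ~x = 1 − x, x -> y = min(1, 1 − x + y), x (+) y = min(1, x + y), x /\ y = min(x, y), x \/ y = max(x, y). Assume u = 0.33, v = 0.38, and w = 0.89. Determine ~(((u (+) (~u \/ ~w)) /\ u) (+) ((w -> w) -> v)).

0.29

~u = 1 − 0.33 = 0.67
~w = 1 − 0.89 = 0.11
~u \/ ~w = max(0.67, 0.11) = 0.67
u (+) (~u \/ ~w) = min(1, 0.33 + 0.67) = min(1, 1.00) = 1.00
(u (+) (~u \/ ~w)) /\ u = min(1.00, 0.33) = 0.33
w -> w = min(1, 1 − 0.89 + 0.89) = min(1, 1.00) = 1.00
(w -> w) -> v = min(1, 1 − 1.00 + 0.38) = min(1, 0.38) = 0.38
((u (+) (~u \/ ~w)) /\ u) (+) ((w -> w) -> v) = min(1, 0.33 + 0.38) = min(1, 0.71) = 0.71
~(((u (+) (~u \/ ~w)) /\ u) (+) ((w -> w) -> v)) = 1 − 0.71 = 0.29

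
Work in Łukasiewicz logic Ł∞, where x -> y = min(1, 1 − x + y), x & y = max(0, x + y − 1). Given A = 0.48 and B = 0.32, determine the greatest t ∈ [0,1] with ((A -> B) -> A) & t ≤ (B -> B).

A -> B = min(1, 1 − 0.48 + 0.32) = min(1, 0.84) = 0.84
(A -> B) -> A = min(1, 1 − 0.84 + 0.48) = min(1, 0.64) = 0.64
So the left factor is (A -> B) -> A = 0.64.
B -> B = min(1, 1 − 0.32 + 0.32) = min(1, 1.00) = 1.00
So the right-hand bound is B -> B = 1.00.
The residuum of the Łukasiewicz t-norm gives the supremum: min(1, 1 − 0.64 + 1.00).
1 − 0.64 + 1.00 = 1.36, so t = min(1, 1.36) = 1.00.
Check: 0.64 & 1.00 = max(0, 0.64) = 0.64 ≤ 1.00.

1.00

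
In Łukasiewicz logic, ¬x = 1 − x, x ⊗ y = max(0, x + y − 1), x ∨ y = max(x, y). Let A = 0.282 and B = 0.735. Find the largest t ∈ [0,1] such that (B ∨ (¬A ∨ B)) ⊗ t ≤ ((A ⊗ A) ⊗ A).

¬A = 1 − 0.282 = 0.718
¬A ∨ B = max(0.718, 0.735) = 0.735
B ∨ (¬A ∨ B) = max(0.735, 0.735) = 0.735
So the left factor is B ∨ (¬A ∨ B) = 0.735.
A ⊗ A = max(0, 0.282 + 0.282 − 1) = max(0, -0.436) = 0.000
(A ⊗ A) ⊗ A = max(0, 0.000 + 0.282 − 1) = max(0, -0.718) = 0.000
So the right-hand bound is (A ⊗ A) ⊗ A = 0.000.
The residuum of the Łukasiewicz t-norm gives the supremum: min(1, 1 − 0.735 + 0.000).
1 − 0.735 + 0.000 = 0.265, so t = min(1, 0.265) = 0.265.
Check: 0.735 ⊗ 0.265 = max(0, 0.000) = 0.000 ≤ 0.000.

0.265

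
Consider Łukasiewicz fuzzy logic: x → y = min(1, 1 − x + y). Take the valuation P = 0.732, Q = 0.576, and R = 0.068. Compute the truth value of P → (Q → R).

Q → R = min(1, 1 − 0.576 + 0.068) = min(1, 0.492) = 0.492
P → (Q → R) = min(1, 1 − 0.732 + 0.492) = min(1, 0.760) = 0.760

0.760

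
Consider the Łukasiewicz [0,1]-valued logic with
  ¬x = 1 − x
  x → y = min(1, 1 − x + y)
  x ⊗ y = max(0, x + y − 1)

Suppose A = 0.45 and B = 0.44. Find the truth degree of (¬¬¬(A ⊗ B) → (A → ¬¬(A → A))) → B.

0.44

A ⊗ B = max(0, 0.45 + 0.44 − 1) = max(0, -0.11) = 0.00
¬(A ⊗ B) = 1 − 0.00 = 1.00
¬¬(A ⊗ B) = 1 − 1.00 = 0.00
¬¬¬(A ⊗ B) = 1 − 0.00 = 1.00
A → A = min(1, 1 − 0.45 + 0.45) = min(1, 1.00) = 1.00
¬(A → A) = 1 − 1.00 = 0.00
¬¬(A → A) = 1 − 0.00 = 1.00
A → ¬¬(A → A) = min(1, 1 − 0.45 + 1.00) = min(1, 1.55) = 1.00
¬¬¬(A ⊗ B) → (A → ¬¬(A → A)) = min(1, 1 − 1.00 + 1.00) = min(1, 1.00) = 1.00
(¬¬¬(A ⊗ B) → (A → ¬¬(A → A))) → B = min(1, 1 − 1.00 + 0.44) = min(1, 0.44) = 0.44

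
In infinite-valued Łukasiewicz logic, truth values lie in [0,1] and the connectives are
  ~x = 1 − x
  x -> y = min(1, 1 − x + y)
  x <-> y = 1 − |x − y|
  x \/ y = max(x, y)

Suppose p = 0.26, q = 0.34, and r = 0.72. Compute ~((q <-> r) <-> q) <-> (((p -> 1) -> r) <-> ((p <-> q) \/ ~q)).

q <-> r = 1 − |0.34 − 0.72| = 1 − 0.38 = 0.62
(q <-> r) <-> q = 1 − |0.62 − 0.34| = 1 − 0.28 = 0.72
~((q <-> r) <-> q) = 1 − 0.72 = 0.28
p -> 1 = min(1, 1 − 0.26 + 1.00) = min(1, 1.74) = 1.00
(p -> 1) -> r = min(1, 1 − 1.00 + 0.72) = min(1, 0.72) = 0.72
p <-> q = 1 − |0.26 − 0.34| = 1 − 0.08 = 0.92
~q = 1 − 0.34 = 0.66
(p <-> q) \/ ~q = max(0.92, 0.66) = 0.92
((p -> 1) -> r) <-> ((p <-> q) \/ ~q) = 1 − |0.72 − 0.92| = 1 − 0.20 = 0.80
~((q <-> r) <-> q) <-> (((p -> 1) -> r) <-> ((p <-> q) \/ ~q)) = 1 − |0.28 − 0.80| = 1 − 0.52 = 0.48

0.48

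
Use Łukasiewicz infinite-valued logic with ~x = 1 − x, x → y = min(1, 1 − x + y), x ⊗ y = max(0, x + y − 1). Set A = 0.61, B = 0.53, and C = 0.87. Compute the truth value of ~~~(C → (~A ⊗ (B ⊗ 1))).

~A = 1 − 0.61 = 0.39
B ⊗ 1 = max(0, 0.53 + 1.00 − 1) = max(0, 0.53) = 0.53
~A ⊗ (B ⊗ 1) = max(0, 0.39 + 0.53 − 1) = max(0, -0.08) = 0.00
C → (~A ⊗ (B ⊗ 1)) = min(1, 1 − 0.87 + 0.00) = min(1, 0.13) = 0.13
~(C → (~A ⊗ (B ⊗ 1))) = 1 − 0.13 = 0.87
~~(C → (~A ⊗ (B ⊗ 1))) = 1 − 0.87 = 0.13
~~~(C → (~A ⊗ (B ⊗ 1))) = 1 − 0.13 = 0.87

0.87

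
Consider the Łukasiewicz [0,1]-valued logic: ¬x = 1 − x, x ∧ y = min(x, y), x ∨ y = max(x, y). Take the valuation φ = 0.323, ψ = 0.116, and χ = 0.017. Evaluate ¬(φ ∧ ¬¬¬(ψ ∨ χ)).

0.677

ψ ∨ χ = max(0.116, 0.017) = 0.116
¬(ψ ∨ χ) = 1 − 0.116 = 0.884
¬¬(ψ ∨ χ) = 1 − 0.884 = 0.116
¬¬¬(ψ ∨ χ) = 1 − 0.116 = 0.884
φ ∧ ¬¬¬(ψ ∨ χ) = min(0.323, 0.884) = 0.323
¬(φ ∧ ¬¬¬(ψ ∨ χ)) = 1 − 0.323 = 0.677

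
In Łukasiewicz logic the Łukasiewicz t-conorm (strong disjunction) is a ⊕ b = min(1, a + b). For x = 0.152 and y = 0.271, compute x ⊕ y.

x ⊕ y = min(1, 0.152 + 0.271) = min(1, 0.423) = 0.423
For comparison, the Gödel t-conorm max(a, b) would give 0.271.

0.423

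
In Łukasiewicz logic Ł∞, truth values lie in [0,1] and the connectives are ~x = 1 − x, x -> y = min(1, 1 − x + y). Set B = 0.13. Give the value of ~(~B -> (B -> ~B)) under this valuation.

~B = 1 − 0.13 = 0.87
B -> ~B = min(1, 1 − 0.13 + 0.87) = min(1, 1.74) = 1.00
~B -> (B -> ~B) = min(1, 1 − 0.87 + 1.00) = min(1, 1.13) = 1.00
~(~B -> (B -> ~B)) = 1 − 1.00 = 0.00

0.00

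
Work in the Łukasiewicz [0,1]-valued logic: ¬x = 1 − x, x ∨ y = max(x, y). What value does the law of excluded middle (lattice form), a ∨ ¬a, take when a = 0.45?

¬a = 1 − 0.45 = 0.55
a ∨ ¬a = max(0.45, 0.55) = 0.55
(The value 0.55 < 1 shows this instance is not satisfied; not a Ł∞-tautology — its value is max(a, 1−a).)

0.55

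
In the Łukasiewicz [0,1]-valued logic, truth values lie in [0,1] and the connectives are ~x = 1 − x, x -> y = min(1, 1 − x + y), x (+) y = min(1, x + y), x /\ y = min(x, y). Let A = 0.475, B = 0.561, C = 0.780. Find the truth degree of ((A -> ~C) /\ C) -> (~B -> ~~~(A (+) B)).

0.816

~C = 1 − 0.780 = 0.220
A -> ~C = min(1, 1 − 0.475 + 0.220) = min(1, 0.745) = 0.745
(A -> ~C) /\ C = min(0.745, 0.780) = 0.745
~B = 1 − 0.561 = 0.439
A (+) B = min(1, 0.475 + 0.561) = min(1, 1.036) = 1.000
~(A (+) B) = 1 − 1.000 = 0.000
~~(A (+) B) = 1 − 0.000 = 1.000
~~~(A (+) B) = 1 − 1.000 = 0.000
~B -> ~~~(A (+) B) = min(1, 1 − 0.439 + 0.000) = min(1, 0.561) = 0.561
((A -> ~C) /\ C) -> (~B -> ~~~(A (+) B)) = min(1, 1 − 0.745 + 0.561) = min(1, 0.816) = 0.816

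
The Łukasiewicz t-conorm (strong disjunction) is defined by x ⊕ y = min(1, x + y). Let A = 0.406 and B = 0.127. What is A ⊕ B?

A ⊕ B = min(1, 0.406 + 0.127) = min(1, 0.533) = 0.533
For comparison, the Gödel t-conorm max(x, y) would give 0.406.

0.533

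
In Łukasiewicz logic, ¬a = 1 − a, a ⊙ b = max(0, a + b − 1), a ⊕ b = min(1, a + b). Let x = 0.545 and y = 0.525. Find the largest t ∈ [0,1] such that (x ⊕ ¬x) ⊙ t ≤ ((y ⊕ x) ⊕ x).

1.000

¬x = 1 − 0.545 = 0.455
x ⊕ ¬x = min(1, 0.545 + 0.455) = min(1, 1.000) = 1.000
So the left factor is x ⊕ ¬x = 1.000.
y ⊕ x = min(1, 0.525 + 0.545) = min(1, 1.070) = 1.000
(y ⊕ x) ⊕ x = min(1, 1.000 + 0.545) = min(1, 1.545) = 1.000
So the right-hand bound is (y ⊕ x) ⊕ x = 1.000.
The residuum of the Łukasiewicz t-norm gives the supremum: min(1, 1 − 1.000 + 1.000).
1 − 1.000 + 1.000 = 1.000, so t = min(1, 1.000) = 1.000.
Check: 1.000 ⊙ 1.000 = max(0, 1.000) = 1.000 ≤ 1.000.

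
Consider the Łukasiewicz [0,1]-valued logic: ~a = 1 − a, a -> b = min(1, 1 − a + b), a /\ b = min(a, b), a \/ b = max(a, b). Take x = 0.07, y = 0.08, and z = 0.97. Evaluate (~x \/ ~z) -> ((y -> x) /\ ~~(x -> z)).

~x = 1 − 0.07 = 0.93
~z = 1 − 0.97 = 0.03
~x \/ ~z = max(0.93, 0.03) = 0.93
y -> x = min(1, 1 − 0.08 + 0.07) = min(1, 0.99) = 0.99
x -> z = min(1, 1 − 0.07 + 0.97) = min(1, 1.90) = 1.00
~(x -> z) = 1 − 1.00 = 0.00
~~(x -> z) = 1 − 0.00 = 1.00
(y -> x) /\ ~~(x -> z) = min(0.99, 1.00) = 0.99
(~x \/ ~z) -> ((y -> x) /\ ~~(x -> z)) = min(1, 1 − 0.93 + 0.99) = min(1, 1.06) = 1.00

1.00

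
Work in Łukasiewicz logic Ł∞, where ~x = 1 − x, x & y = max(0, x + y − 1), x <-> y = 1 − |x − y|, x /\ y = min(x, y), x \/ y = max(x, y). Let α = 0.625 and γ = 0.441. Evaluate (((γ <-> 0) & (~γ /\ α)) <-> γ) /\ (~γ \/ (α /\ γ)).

0.559

γ <-> 0 = 1 − |0.441 − 0.000| = 1 − 0.441 = 0.559
~γ = 1 − 0.441 = 0.559
~γ /\ α = min(0.559, 0.625) = 0.559
(γ <-> 0) & (~γ /\ α) = max(0, 0.559 + 0.559 − 1) = max(0, 0.118) = 0.118
((γ <-> 0) & (~γ /\ α)) <-> γ = 1 − |0.118 − 0.441| = 1 − 0.323 = 0.677
α /\ γ = min(0.625, 0.441) = 0.441
~γ \/ (α /\ γ) = max(0.559, 0.441) = 0.559
(((γ <-> 0) & (~γ /\ α)) <-> γ) /\ (~γ \/ (α /\ γ)) = min(0.677, 0.559) = 0.559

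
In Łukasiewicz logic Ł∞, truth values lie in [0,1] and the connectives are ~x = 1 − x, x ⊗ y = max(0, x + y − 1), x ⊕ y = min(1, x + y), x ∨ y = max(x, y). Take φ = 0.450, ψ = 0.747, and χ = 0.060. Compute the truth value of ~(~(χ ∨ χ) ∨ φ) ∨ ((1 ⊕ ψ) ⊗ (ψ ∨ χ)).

0.747

χ ∨ χ = max(0.060, 0.060) = 0.060
~(χ ∨ χ) = 1 − 0.060 = 0.940
~(χ ∨ χ) ∨ φ = max(0.940, 0.450) = 0.940
~(~(χ ∨ χ) ∨ φ) = 1 − 0.940 = 0.060
1 ⊕ ψ = min(1, 1.000 + 0.747) = min(1, 1.747) = 1.000
ψ ∨ χ = max(0.747, 0.060) = 0.747
(1 ⊕ ψ) ⊗ (ψ ∨ χ) = max(0, 1.000 + 0.747 − 1) = max(0, 0.747) = 0.747
~(~(χ ∨ χ) ∨ φ) ∨ ((1 ⊕ ψ) ⊗ (ψ ∨ χ)) = max(0.060, 0.747) = 0.747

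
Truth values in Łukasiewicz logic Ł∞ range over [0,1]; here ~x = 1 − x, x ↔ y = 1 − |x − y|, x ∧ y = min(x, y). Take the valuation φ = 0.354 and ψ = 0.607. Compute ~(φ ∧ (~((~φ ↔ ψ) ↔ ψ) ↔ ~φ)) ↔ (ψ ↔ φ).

~φ = 1 − 0.354 = 0.646
~φ ↔ ψ = 1 − |0.646 − 0.607| = 1 − 0.039 = 0.961
(~φ ↔ ψ) ↔ ψ = 1 − |0.961 − 0.607| = 1 − 0.354 = 0.646
~((~φ ↔ ψ) ↔ ψ) = 1 − 0.646 = 0.354
~((~φ ↔ ψ) ↔ ψ) ↔ ~φ = 1 − |0.354 − 0.646| = 1 − 0.292 = 0.708
φ ∧ (~((~φ ↔ ψ) ↔ ψ) ↔ ~φ) = min(0.354, 0.708) = 0.354
~(φ ∧ (~((~φ ↔ ψ) ↔ ψ) ↔ ~φ)) = 1 − 0.354 = 0.646
ψ ↔ φ = 1 − |0.607 − 0.354| = 1 − 0.253 = 0.747
~(φ ∧ (~((~φ ↔ ψ) ↔ ψ) ↔ ~φ)) ↔ (ψ ↔ φ) = 1 − |0.646 − 0.747| = 1 − 0.101 = 0.899

0.899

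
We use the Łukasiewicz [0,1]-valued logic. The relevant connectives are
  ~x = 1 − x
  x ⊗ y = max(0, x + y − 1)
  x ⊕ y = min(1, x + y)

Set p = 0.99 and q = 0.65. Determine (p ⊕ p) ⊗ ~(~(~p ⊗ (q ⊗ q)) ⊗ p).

p ⊕ p = min(1, 0.99 + 0.99) = min(1, 1.98) = 1.00
~p = 1 − 0.99 = 0.01
q ⊗ q = max(0, 0.65 + 0.65 − 1) = max(0, 0.30) = 0.30
~p ⊗ (q ⊗ q) = max(0, 0.01 + 0.30 − 1) = max(0, -0.69) = 0.00
~(~p ⊗ (q ⊗ q)) = 1 − 0.00 = 1.00
~(~p ⊗ (q ⊗ q)) ⊗ p = max(0, 1.00 + 0.99 − 1) = max(0, 0.99) = 0.99
~(~(~p ⊗ (q ⊗ q)) ⊗ p) = 1 − 0.99 = 0.01
(p ⊕ p) ⊗ ~(~(~p ⊗ (q ⊗ q)) ⊗ p) = max(0, 1.00 + 0.01 − 1) = max(0, 0.01) = 0.01

0.01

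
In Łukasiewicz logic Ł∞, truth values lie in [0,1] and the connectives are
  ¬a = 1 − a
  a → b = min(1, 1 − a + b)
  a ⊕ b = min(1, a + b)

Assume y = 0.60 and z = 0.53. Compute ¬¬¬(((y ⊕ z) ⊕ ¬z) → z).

y ⊕ z = min(1, 0.60 + 0.53) = min(1, 1.13) = 1.00
¬z = 1 − 0.53 = 0.47
(y ⊕ z) ⊕ ¬z = min(1, 1.00 + 0.47) = min(1, 1.47) = 1.00
((y ⊕ z) ⊕ ¬z) → z = min(1, 1 − 1.00 + 0.53) = min(1, 0.53) = 0.53
¬(((y ⊕ z) ⊕ ¬z) → z) = 1 − 0.53 = 0.47
¬¬(((y ⊕ z) ⊕ ¬z) → z) = 1 − 0.47 = 0.53
¬¬¬(((y ⊕ z) ⊕ ¬z) → z) = 1 − 0.53 = 0.47

0.47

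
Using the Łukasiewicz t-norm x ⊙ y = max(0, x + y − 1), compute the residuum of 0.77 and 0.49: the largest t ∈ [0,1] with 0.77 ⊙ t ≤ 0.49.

0.72

The residuum of the Łukasiewicz t-norm gives the supremum: min(1, 1 − 0.77 + 0.49).
1 − 0.77 + 0.49 = 0.72, so t = min(1, 0.72) = 0.72.
Check: 0.77 ⊙ 0.72 = max(0, 0.49) = 0.49 ≤ 0.49.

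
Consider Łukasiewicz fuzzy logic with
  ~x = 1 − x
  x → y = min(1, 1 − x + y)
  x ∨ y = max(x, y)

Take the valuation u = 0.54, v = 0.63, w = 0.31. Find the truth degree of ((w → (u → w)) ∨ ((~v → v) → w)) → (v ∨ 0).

u → w = min(1, 1 − 0.54 + 0.31) = min(1, 0.77) = 0.77
w → (u → w) = min(1, 1 − 0.31 + 0.77) = min(1, 1.46) = 1.00
~v = 1 − 0.63 = 0.37
~v → v = min(1, 1 − 0.37 + 0.63) = min(1, 1.26) = 1.00
(~v → v) → w = min(1, 1 − 1.00 + 0.31) = min(1, 0.31) = 0.31
(w → (u → w)) ∨ ((~v → v) → w) = max(1.00, 0.31) = 1.00
v ∨ 0 = max(0.63, 0.00) = 0.63
((w → (u → w)) ∨ ((~v → v) → w)) → (v ∨ 0) = min(1, 1 − 1.00 + 0.63) = min(1, 0.63) = 0.63

0.63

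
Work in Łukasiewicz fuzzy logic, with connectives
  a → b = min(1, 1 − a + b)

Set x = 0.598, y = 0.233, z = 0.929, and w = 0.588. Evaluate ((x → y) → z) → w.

0.588

x → y = min(1, 1 − 0.598 + 0.233) = min(1, 0.635) = 0.635
(x → y) → z = min(1, 1 − 0.635 + 0.929) = min(1, 1.294) = 1.000
((x → y) → z) → w = min(1, 1 − 1.000 + 0.588) = min(1, 0.588) = 0.588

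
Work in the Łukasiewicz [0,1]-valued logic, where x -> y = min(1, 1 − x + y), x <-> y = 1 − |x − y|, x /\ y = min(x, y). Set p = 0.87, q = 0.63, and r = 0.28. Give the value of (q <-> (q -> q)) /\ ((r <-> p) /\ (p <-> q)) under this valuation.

q -> q = min(1, 1 − 0.63 + 0.63) = min(1, 1.00) = 1.00
q <-> (q -> q) = 1 − |0.63 − 1.00| = 1 − 0.37 = 0.63
r <-> p = 1 − |0.28 − 0.87| = 1 − 0.59 = 0.41
p <-> q = 1 − |0.87 − 0.63| = 1 − 0.24 = 0.76
(r <-> p) /\ (p <-> q) = min(0.41, 0.76) = 0.41
(q <-> (q -> q)) /\ ((r <-> p) /\ (p <-> q)) = min(0.63, 0.41) = 0.41

0.41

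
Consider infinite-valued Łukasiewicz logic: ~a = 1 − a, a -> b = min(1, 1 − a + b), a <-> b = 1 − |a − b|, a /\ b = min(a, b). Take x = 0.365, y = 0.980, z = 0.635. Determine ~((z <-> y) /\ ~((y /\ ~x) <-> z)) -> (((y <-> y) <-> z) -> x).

z <-> y = 1 − |0.635 − 0.980| = 1 − 0.345 = 0.655
~x = 1 − 0.365 = 0.635
y /\ ~x = min(0.980, 0.635) = 0.635
(y /\ ~x) <-> z = 1 − |0.635 − 0.635| = 1 − 0.000 = 1.000
~((y /\ ~x) <-> z) = 1 − 1.000 = 0.000
(z <-> y) /\ ~((y /\ ~x) <-> z) = min(0.655, 0.000) = 0.000
~((z <-> y) /\ ~((y /\ ~x) <-> z)) = 1 − 0.000 = 1.000
y <-> y = 1 − |0.980 − 0.980| = 1 − 0.000 = 1.000
(y <-> y) <-> z = 1 − |1.000 − 0.635| = 1 − 0.365 = 0.635
((y <-> y) <-> z) -> x = min(1, 1 − 0.635 + 0.365) = min(1, 0.730) = 0.730
~((z <-> y) /\ ~((y /\ ~x) <-> z)) -> (((y <-> y) <-> z) -> x) = min(1, 1 − 1.000 + 0.730) = min(1, 0.730) = 0.730

0.730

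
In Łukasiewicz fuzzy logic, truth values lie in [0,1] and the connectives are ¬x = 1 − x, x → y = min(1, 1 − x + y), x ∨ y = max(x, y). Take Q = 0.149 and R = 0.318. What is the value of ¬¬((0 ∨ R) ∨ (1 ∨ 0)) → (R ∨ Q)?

0 ∨ R = max(0.000, 0.318) = 0.318
1 ∨ 0 = max(1.000, 0.000) = 1.000
(0 ∨ R) ∨ (1 ∨ 0) = max(0.318, 1.000) = 1.000
¬((0 ∨ R) ∨ (1 ∨ 0)) = 1 − 1.000 = 0.000
¬¬((0 ∨ R) ∨ (1 ∨ 0)) = 1 − 0.000 = 1.000
R ∨ Q = max(0.318, 0.149) = 0.318
¬¬((0 ∨ R) ∨ (1 ∨ 0)) → (R ∨ Q) = min(1, 1 − 1.000 + 0.318) = min(1, 0.318) = 0.318

0.318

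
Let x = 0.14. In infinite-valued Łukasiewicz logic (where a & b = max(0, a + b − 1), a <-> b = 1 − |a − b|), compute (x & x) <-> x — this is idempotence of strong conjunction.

x & x = max(0, 0.14 + 0.14 − 1) = max(0, -0.72) = 0.00
(x & x) <-> x = 1 − |0.00 − 0.14| = 1 − 0.14 = 0.86
(The value 0.86 < 1 shows this instance is not satisfied; fails in Ł∞ since a ⊗ a = max(0, 2a−1) ≠ a in general.)

0.86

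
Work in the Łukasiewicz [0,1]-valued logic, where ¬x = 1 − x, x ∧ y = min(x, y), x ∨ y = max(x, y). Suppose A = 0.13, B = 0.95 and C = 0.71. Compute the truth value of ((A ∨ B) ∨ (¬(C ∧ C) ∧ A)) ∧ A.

0.13

A ∨ B = max(0.13, 0.95) = 0.95
C ∧ C = min(0.71, 0.71) = 0.71
¬(C ∧ C) = 1 − 0.71 = 0.29
¬(C ∧ C) ∧ A = min(0.29, 0.13) = 0.13
(A ∨ B) ∨ (¬(C ∧ C) ∧ A) = max(0.95, 0.13) = 0.95
((A ∨ B) ∨ (¬(C ∧ C) ∧ A)) ∧ A = min(0.95, 0.13) = 0.13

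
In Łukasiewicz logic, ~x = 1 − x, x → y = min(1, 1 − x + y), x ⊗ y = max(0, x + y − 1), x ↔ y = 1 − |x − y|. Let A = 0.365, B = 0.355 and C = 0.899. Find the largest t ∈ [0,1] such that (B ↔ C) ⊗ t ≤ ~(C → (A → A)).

B ↔ C = 1 − |0.355 − 0.899| = 1 − 0.544 = 0.456
So the left factor is B ↔ C = 0.456.
A → A = min(1, 1 − 0.365 + 0.365) = min(1, 1.000) = 1.000
C → (A → A) = min(1, 1 − 0.899 + 1.000) = min(1, 1.101) = 1.000
~(C → (A → A)) = 1 − 1.000 = 0.000
So the right-hand bound is ~(C → (A → A)) = 0.000.
The residuum of the Łukasiewicz t-norm gives the supremum: min(1, 1 − 0.456 + 0.000).
1 − 0.456 + 0.000 = 0.544, so t = min(1, 0.544) = 0.544.
Check: 0.456 ⊗ 0.544 = max(0, 0.000) = 0.000 ≤ 0.000.

0.544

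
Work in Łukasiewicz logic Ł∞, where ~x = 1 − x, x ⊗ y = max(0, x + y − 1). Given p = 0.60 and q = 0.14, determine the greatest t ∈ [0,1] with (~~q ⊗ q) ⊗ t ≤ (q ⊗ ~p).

~q = 1 − 0.14 = 0.86
~~q = 1 − 0.86 = 0.14
~~q ⊗ q = max(0, 0.14 + 0.14 − 1) = max(0, -0.72) = 0.00
So the left factor is ~~q ⊗ q = 0.00.
~p = 1 − 0.60 = 0.40
q ⊗ ~p = max(0, 0.14 + 0.40 − 1) = max(0, -0.46) = 0.00
So the right-hand bound is q ⊗ ~p = 0.00.
The residuum of the Łukasiewicz t-norm gives the supremum: min(1, 1 − 0.00 + 0.00).
1 − 0.00 + 0.00 = 1.00, so t = min(1, 1.00) = 1.00.
Check: 0.00 ⊗ 1.00 = max(0, 0.00) = 0.00 ≤ 0.00.

1.00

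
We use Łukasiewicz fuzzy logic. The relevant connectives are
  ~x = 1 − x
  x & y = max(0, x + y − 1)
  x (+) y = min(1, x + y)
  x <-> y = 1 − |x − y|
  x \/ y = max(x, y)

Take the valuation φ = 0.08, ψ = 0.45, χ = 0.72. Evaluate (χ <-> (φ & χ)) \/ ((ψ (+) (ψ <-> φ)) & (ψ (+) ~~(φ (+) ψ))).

φ & χ = max(0, 0.08 + 0.72 − 1) = max(0, -0.20) = 0.00
χ <-> (φ & χ) = 1 − |0.72 − 0.00| = 1 − 0.72 = 0.28
ψ <-> φ = 1 − |0.45 − 0.08| = 1 − 0.37 = 0.63
ψ (+) (ψ <-> φ) = min(1, 0.45 + 0.63) = min(1, 1.08) = 1.00
φ (+) ψ = min(1, 0.08 + 0.45) = min(1, 0.53) = 0.53
~(φ (+) ψ) = 1 − 0.53 = 0.47
~~(φ (+) ψ) = 1 − 0.47 = 0.53
ψ (+) ~~(φ (+) ψ) = min(1, 0.45 + 0.53) = min(1, 0.98) = 0.98
(ψ (+) (ψ <-> φ)) & (ψ (+) ~~(φ (+) ψ)) = max(0, 1.00 + 0.98 − 1) = max(0, 0.98) = 0.98
(χ <-> (φ & χ)) \/ ((ψ (+) (ψ <-> φ)) & (ψ (+) ~~(φ (+) ψ))) = max(0.28, 0.98) = 0.98

0.98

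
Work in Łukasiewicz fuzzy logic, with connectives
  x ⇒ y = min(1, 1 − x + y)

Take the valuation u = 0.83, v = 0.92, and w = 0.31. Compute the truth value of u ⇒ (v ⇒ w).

0.56

v ⇒ w = min(1, 1 − 0.92 + 0.31) = min(1, 0.39) = 0.39
u ⇒ (v ⇒ w) = min(1, 1 − 0.83 + 0.39) = min(1, 0.56) = 0.56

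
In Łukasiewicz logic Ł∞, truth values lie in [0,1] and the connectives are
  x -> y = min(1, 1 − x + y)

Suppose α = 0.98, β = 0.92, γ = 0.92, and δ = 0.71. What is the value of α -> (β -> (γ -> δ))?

0.89

γ -> δ = min(1, 1 − 0.92 + 0.71) = min(1, 0.79) = 0.79
β -> (γ -> δ) = min(1, 1 − 0.92 + 0.79) = min(1, 0.87) = 0.87
α -> (β -> (γ -> δ)) = min(1, 1 − 0.98 + 0.87) = min(1, 0.89) = 0.89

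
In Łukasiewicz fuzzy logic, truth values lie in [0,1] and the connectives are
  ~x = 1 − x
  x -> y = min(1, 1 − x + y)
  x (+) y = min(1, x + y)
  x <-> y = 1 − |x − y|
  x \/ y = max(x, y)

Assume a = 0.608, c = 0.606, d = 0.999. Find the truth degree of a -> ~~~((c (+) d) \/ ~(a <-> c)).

c (+) d = min(1, 0.606 + 0.999) = min(1, 1.605) = 1.000
a <-> c = 1 − |0.608 − 0.606| = 1 − 0.002 = 0.998
~(a <-> c) = 1 − 0.998 = 0.002
(c (+) d) \/ ~(a <-> c) = max(1.000, 0.002) = 1.000
~((c (+) d) \/ ~(a <-> c)) = 1 − 1.000 = 0.000
~~((c (+) d) \/ ~(a <-> c)) = 1 − 0.000 = 1.000
~~~((c (+) d) \/ ~(a <-> c)) = 1 − 1.000 = 0.000
a -> ~~~((c (+) d) \/ ~(a <-> c)) = min(1, 1 − 0.608 + 0.000) = min(1, 0.392) = 0.392

0.392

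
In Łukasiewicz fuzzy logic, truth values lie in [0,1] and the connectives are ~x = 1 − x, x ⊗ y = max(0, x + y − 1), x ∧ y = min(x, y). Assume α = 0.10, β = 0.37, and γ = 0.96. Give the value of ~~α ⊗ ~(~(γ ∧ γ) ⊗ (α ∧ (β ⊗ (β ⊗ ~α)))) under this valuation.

~α = 1 − 0.10 = 0.90
~~α = 1 − 0.90 = 0.10
γ ∧ γ = min(0.96, 0.96) = 0.96
~(γ ∧ γ) = 1 − 0.96 = 0.04
β ⊗ ~α = max(0, 0.37 + 0.90 − 1) = max(0, 0.27) = 0.27
β ⊗ (β ⊗ ~α) = max(0, 0.37 + 0.27 − 1) = max(0, -0.36) = 0.00
α ∧ (β ⊗ (β ⊗ ~α)) = min(0.10, 0.00) = 0.00
~(γ ∧ γ) ⊗ (α ∧ (β ⊗ (β ⊗ ~α))) = max(0, 0.04 + 0.00 − 1) = max(0, -0.96) = 0.00
~(~(γ ∧ γ) ⊗ (α ∧ (β ⊗ (β ⊗ ~α)))) = 1 − 0.00 = 1.00
~~α ⊗ ~(~(γ ∧ γ) ⊗ (α ∧ (β ⊗ (β ⊗ ~α)))) = max(0, 0.10 + 1.00 − 1) = max(0, 0.10) = 0.10

0.10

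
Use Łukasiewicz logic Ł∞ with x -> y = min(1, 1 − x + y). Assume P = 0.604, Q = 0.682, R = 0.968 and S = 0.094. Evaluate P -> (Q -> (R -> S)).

R -> S = min(1, 1 − 0.968 + 0.094) = min(1, 0.126) = 0.126
Q -> (R -> S) = min(1, 1 − 0.682 + 0.126) = min(1, 0.444) = 0.444
P -> (Q -> (R -> S)) = min(1, 1 − 0.604 + 0.444) = min(1, 0.840) = 0.840

0.840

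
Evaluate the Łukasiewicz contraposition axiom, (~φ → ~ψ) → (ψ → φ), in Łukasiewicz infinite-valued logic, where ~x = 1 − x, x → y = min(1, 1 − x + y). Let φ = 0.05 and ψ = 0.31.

1.00

~φ = 1 − 0.05 = 0.95
~ψ = 1 − 0.31 = 0.69
~φ → ~ψ = min(1, 1 − 0.95 + 0.69) = min(1, 0.74) = 0.74
ψ → φ = min(1, 1 − 0.31 + 0.05) = min(1, 0.74) = 0.74
(~φ → ~ψ) → (ψ → φ) = min(1, 1 − 0.74 + 0.74) = min(1, 1.00) = 1.00
(As expected: an axiom of Ł∞, always 1.)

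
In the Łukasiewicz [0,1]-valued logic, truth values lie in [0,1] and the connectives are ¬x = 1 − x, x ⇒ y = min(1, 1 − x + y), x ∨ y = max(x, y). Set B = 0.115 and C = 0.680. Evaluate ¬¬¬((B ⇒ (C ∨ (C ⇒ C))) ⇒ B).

C ⇒ C = min(1, 1 − 0.680 + 0.680) = min(1, 1.000) = 1.000
C ∨ (C ⇒ C) = max(0.680, 1.000) = 1.000
B ⇒ (C ∨ (C ⇒ C)) = min(1, 1 − 0.115 + 1.000) = min(1, 1.885) = 1.000
(B ⇒ (C ∨ (C ⇒ C))) ⇒ B = min(1, 1 − 1.000 + 0.115) = min(1, 0.115) = 0.115
¬((B ⇒ (C ∨ (C ⇒ C))) ⇒ B) = 1 − 0.115 = 0.885
¬¬((B ⇒ (C ∨ (C ⇒ C))) ⇒ B) = 1 − 0.885 = 0.115
¬¬¬((B ⇒ (C ∨ (C ⇒ C))) ⇒ B) = 1 − 0.115 = 0.885

0.885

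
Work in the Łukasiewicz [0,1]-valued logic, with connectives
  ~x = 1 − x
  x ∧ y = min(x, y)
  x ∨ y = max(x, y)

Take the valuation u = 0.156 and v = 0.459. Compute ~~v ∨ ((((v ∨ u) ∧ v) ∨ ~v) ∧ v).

0.459

~v = 1 − 0.459 = 0.541
~~v = 1 − 0.541 = 0.459
v ∨ u = max(0.459, 0.156) = 0.459
(v ∨ u) ∧ v = min(0.459, 0.459) = 0.459
((v ∨ u) ∧ v) ∨ ~v = max(0.459, 0.541) = 0.541
(((v ∨ u) ∧ v) ∨ ~v) ∧ v = min(0.541, 0.459) = 0.459
~~v ∨ ((((v ∨ u) ∧ v) ∨ ~v) ∧ v) = max(0.459, 0.459) = 0.459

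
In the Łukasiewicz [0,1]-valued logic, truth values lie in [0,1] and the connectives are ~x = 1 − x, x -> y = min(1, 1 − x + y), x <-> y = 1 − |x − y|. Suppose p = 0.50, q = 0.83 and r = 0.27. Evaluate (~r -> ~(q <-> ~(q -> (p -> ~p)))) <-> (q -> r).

0.44

~r = 1 − 0.27 = 0.73
~p = 1 − 0.50 = 0.50
p -> ~p = min(1, 1 − 0.50 + 0.50) = min(1, 1.00) = 1.00
q -> (p -> ~p) = min(1, 1 − 0.83 + 1.00) = min(1, 1.17) = 1.00
~(q -> (p -> ~p)) = 1 − 1.00 = 0.00
q <-> ~(q -> (p -> ~p)) = 1 − |0.83 − 0.00| = 1 − 0.83 = 0.17
~(q <-> ~(q -> (p -> ~p))) = 1 − 0.17 = 0.83
~r -> ~(q <-> ~(q -> (p -> ~p))) = min(1, 1 − 0.73 + 0.83) = min(1, 1.10) = 1.00
q -> r = min(1, 1 − 0.83 + 0.27) = min(1, 0.44) = 0.44
(~r -> ~(q <-> ~(q -> (p -> ~p)))) <-> (q -> r) = 1 − |1.00 − 0.44| = 1 − 0.56 = 0.44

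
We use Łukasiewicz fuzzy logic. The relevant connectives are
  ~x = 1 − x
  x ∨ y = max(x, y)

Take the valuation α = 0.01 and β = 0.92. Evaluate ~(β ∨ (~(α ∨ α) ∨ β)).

α ∨ α = max(0.01, 0.01) = 0.01
~(α ∨ α) = 1 − 0.01 = 0.99
~(α ∨ α) ∨ β = max(0.99, 0.92) = 0.99
β ∨ (~(α ∨ α) ∨ β) = max(0.92, 0.99) = 0.99
~(β ∨ (~(α ∨ α) ∨ β)) = 1 − 0.99 = 0.01

0.01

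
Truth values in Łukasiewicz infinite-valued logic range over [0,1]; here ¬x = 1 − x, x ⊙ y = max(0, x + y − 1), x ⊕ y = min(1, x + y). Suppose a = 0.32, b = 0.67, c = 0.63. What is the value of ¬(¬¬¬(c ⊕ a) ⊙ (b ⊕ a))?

c ⊕ a = min(1, 0.63 + 0.32) = min(1, 0.95) = 0.95
¬(c ⊕ a) = 1 − 0.95 = 0.05
¬¬(c ⊕ a) = 1 − 0.05 = 0.95
¬¬¬(c ⊕ a) = 1 − 0.95 = 0.05
b ⊕ a = min(1, 0.67 + 0.32) = min(1, 0.99) = 0.99
¬¬¬(c ⊕ a) ⊙ (b ⊕ a) = max(0, 0.05 + 0.99 − 1) = max(0, 0.04) = 0.04
¬(¬¬¬(c ⊕ a) ⊙ (b ⊕ a)) = 1 − 0.04 = 0.96

0.96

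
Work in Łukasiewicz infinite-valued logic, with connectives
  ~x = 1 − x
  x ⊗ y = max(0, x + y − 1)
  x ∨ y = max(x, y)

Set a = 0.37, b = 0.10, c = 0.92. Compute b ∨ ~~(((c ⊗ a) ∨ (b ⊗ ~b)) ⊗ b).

0.10

c ⊗ a = max(0, 0.92 + 0.37 − 1) = max(0, 0.29) = 0.29
~b = 1 − 0.10 = 0.90
b ⊗ ~b = max(0, 0.10 + 0.90 − 1) = max(0, 0.00) = 0.00
(c ⊗ a) ∨ (b ⊗ ~b) = max(0.29, 0.00) = 0.29
((c ⊗ a) ∨ (b ⊗ ~b)) ⊗ b = max(0, 0.29 + 0.10 − 1) = max(0, -0.61) = 0.00
~(((c ⊗ a) ∨ (b ⊗ ~b)) ⊗ b) = 1 − 0.00 = 1.00
~~(((c ⊗ a) ∨ (b ⊗ ~b)) ⊗ b) = 1 − 1.00 = 0.00
b ∨ ~~(((c ⊗ a) ∨ (b ⊗ ~b)) ⊗ b) = max(0.10, 0.00) = 0.10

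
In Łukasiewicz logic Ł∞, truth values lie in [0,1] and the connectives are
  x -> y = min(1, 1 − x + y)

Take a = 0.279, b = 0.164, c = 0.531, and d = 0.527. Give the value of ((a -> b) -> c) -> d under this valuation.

0.881

a -> b = min(1, 1 − 0.279 + 0.164) = min(1, 0.885) = 0.885
(a -> b) -> c = min(1, 1 − 0.885 + 0.531) = min(1, 0.646) = 0.646
((a -> b) -> c) -> d = min(1, 1 − 0.646 + 0.527) = min(1, 0.881) = 0.881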